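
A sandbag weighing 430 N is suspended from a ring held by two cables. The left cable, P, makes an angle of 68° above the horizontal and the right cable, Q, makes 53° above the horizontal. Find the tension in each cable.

ΣF_x = 0: −T_P·cos68° + T_Q·cos53° = 0 → T_Q = 0.622461·T_P.
ΣF_y = 0: T_P·sin68° + T_Q·sin53° = 430.
Substitute: T_P·(0.927184 + 0.622461·0.798636) = 430 → T_P = 301.902 ≈ 301.9 N.
Then T_Q = 0.622461 × 301.902 = 187.9 N.

T_P = 301.9 N, T_Q = 187.9 N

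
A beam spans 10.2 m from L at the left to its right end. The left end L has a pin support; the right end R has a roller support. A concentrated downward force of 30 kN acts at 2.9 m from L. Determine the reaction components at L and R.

ΣM about L: R_y·10.2 − 30·2.9 = 0 → R_y = 87/10.2 = 8.52941 ≈ 8.529 kN.
ΣF_y = 0: L_y + 8.52941 − 30 = 0 → L_y = 21.47 kN.
ΣF_x = 0: no horizontal applied forces, so L_x = 0.

L_x = 0, L_y = 21.47 kN, R_y = 8.529 kN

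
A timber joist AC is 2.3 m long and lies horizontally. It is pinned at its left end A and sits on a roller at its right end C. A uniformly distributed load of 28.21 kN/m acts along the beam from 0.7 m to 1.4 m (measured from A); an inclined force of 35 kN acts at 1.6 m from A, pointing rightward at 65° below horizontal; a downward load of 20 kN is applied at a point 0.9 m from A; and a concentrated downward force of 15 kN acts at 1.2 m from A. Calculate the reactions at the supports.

Resultant of the distributed load: 28.21 × 0.7 = 19.747 kN at 1.05 m from A.
Taking moments about A: C_y·2.3 − (28.21·0.7)·1.05 − 35·sin65°·1.6 − 20·0.9 − 15·1.2 = 0 → C_y = 107.488/2.3 = 46.7339 ≈ 46.73 kN.
ΣF_y = 0: A_y + 46.7339 − 28.21·0.7 − 35·sin65° − 20 − 15 = 0 → A_y = 39.73 kN.
ΣF_x = 0: A_x + 35·cos65° = 0 → A_x = -14.79 kN.

A_x = -14.79 kN, A_y = 39.73 kN, C_y = 46.73 kN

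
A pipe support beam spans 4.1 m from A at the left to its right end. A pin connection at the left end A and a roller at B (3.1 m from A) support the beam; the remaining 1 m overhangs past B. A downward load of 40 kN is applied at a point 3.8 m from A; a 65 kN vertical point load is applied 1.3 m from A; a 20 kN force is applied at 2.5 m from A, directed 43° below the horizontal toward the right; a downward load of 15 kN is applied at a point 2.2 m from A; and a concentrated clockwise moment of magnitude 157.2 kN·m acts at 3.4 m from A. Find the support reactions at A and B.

Taking moments about A: B_y·3.1 − 40·3.8 − 65·1.3 − 20·sin43°·2.5 − 15·2.2 − 157.2 = 0 → B_y = 460.8/3.1 = 148.645 ≈ 148.6 kN.
ΣF_y = 0: A_y + 148.645 − 40 − 65 − 20·sin43° − 15 = 0 → A_y = -15.01 kN.
ΣF_x = 0: A_x + 20·cos43° = 0 → A_x = -14.63 kN.

A_x = -14.63 kN, A_y = -15.01 kN, B_y = 148.6 kN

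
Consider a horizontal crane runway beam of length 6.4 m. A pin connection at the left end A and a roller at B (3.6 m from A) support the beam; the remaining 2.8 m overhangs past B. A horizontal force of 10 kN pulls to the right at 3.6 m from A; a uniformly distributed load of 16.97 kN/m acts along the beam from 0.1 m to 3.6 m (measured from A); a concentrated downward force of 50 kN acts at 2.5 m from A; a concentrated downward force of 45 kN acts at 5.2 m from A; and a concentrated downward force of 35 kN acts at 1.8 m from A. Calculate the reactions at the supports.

Resultant of the distributed load: 16.97 × 3.5 = 59.395 kN at 1.85 m from A.
Moments about A: B_y·3.6 − (16.97·3.5)·1.85 − 50·2.5 − 45·5.2 − 35·1.8 = 0 → B_y = 531.88075/3.6 = 147.745 ≈ 147.7 kN.
ΣF_y = 0: A_y + 147.745 − 16.97·3.5 − 50 − 45 − 35 = 0 → A_y = 41.65 kN.
ΣF_x = 0: A_x + 10 = 0 → A_x = -10.00 kN.

A_x = -10.00 kN, A_y = 41.65 kN, B_y = 147.7 kN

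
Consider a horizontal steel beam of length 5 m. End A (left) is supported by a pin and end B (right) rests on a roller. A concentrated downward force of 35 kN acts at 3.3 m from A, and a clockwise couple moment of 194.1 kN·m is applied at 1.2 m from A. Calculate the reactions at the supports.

A_x = 0, A_y = -26.92 kN, B_y = 61.92 kN

Moments about A: B_y·5 − 35·3.3 − 194.1 = 0 → B_y = 309.6/5 = 61.92 kN.
ΣF_y = 0: A_y + 61.92 − 35 = 0 → A_y = -26.92 kN.
ΣF_x = 0: no horizontal applied forces, so A_x = 0.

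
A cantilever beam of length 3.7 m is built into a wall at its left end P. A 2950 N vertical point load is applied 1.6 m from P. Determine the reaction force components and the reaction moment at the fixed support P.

ΣF_x = 0: P_x = 0.
ΣF_y = 0: P_y − 2950 = 0 → P_y = 2950 N.
ΣM about P: M_P − 2950·1.6 = 0 → M_P = 4720 N·m.

P_x = 0, P_y = 2950 N, M_P = 4720 N·m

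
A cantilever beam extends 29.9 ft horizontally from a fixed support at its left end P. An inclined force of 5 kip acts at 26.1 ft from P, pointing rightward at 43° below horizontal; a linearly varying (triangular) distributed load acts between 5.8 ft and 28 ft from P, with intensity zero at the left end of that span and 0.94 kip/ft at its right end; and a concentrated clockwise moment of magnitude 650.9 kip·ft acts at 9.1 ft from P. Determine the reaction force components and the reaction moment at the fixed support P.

Resultant of the triangular load: ½ × 0.94 × 22.2 = 10.434 kip, acting at 20.6 ft from P (one-third of the span from the peak).
ΣF_x = 0: P_x + 5·cos43° = 0 → P_x = -3.657 kip.
ΣF_y = 0: P_y − 5·sin43° − ½·0.94·22.2 = 0 → P_y = 13.84 kip.
ΣM about P: M_P − 5·sin43°·26.1 − (½·0.94·22.2)·20.6 − 650.9 = 0 → M_P = 954.8 kip·ft.

P_x = -3.657 kip, P_y = 13.84 kip, M_P = 954.8 kip·ft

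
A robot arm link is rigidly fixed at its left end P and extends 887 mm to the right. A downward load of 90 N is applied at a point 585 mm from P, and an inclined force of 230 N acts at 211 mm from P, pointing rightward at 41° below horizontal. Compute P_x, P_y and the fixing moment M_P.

P_x = -173.6 N, P_y = 240.9 N, M_P = 84490 N·mm

ΣF_x = 0: P_x + 230·cos41° = 0 → P_x = -173.6 N.
ΣF_y = 0: P_y − 90 − 230·sin41° = 0 → P_y = 240.9 N.
ΣM about P: M_P − 90·585 − 230·sin41°·211 = 0 → M_P = 84490 N·mm.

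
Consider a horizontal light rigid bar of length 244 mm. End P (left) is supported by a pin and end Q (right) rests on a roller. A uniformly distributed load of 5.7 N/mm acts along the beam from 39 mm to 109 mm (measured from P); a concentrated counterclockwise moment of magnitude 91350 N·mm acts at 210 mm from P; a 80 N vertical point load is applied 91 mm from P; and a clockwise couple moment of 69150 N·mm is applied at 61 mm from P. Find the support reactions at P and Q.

Resultant of the distributed load: 5.7 × 70 = 399 N at 74 mm from P.
Moments about P: Q_y·244 − (5.7·70)·74 + 91350 − 80·91 − 69150 = 0 → Q_y = 14606/244 = 59.8607 ≈ 59.86 N.
ΣF_y = 0: P_y + 59.8607 − 5.7·70 − 80 = 0 → P_y = 419.1 N.
ΣF_x = 0: no horizontal applied forces, so P_x = 0.

P_x = 0, P_y = 419.1 N, Q_y = 59.86 N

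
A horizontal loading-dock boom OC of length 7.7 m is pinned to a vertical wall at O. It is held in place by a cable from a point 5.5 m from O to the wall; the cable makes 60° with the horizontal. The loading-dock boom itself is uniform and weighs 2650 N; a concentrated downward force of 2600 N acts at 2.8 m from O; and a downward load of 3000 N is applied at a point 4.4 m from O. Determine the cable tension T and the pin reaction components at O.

ΣM about O: T·sin60°·5.5 − 2650·3.85 − 2600·2.8 − 3000·4.4 = 0 → T = 30682.5/(5.5·0.866025) = 6441.66 ≈ 6442 N.
ΣF_x = 0: O_x − T·cos60° = 0 → O_x = 6441.66 × 0.5 = 3221 N.
ΣF_y = 0: O_y + T·sin60° − 2650 − 2600 − 3000 = 0 → O_y = 8250 − 6441.66 × 0.866025 = 2671 N.

T = 6442 N, O_x = 3221 N, O_y = 2671 N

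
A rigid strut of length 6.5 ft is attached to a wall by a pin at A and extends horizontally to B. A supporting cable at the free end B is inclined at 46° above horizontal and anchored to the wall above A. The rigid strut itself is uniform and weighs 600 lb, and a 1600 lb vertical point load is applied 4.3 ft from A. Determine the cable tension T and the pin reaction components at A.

T = 1888 lb, A_x = 1312 lb, A_y = 841.5 lb

ΣM about A: T·sin46°·6.5 − 600·3.25 − 1600·4.3 = 0 → T = 8830/(6.5·0.71934) = 1888.48 ≈ 1888 lb.
ΣF_x = 0: A_x − T·cos46° = 0 → A_x = 1888.48 × 0.694658 = 1312 lb.
ΣF_y = 0: A_y + T·sin46° − 600 − 1600 = 0 → A_y = 2200 − 1888.48 × 0.71934 = 841.5 lb.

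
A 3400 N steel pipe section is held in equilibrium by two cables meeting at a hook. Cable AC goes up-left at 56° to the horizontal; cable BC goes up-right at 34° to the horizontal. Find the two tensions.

ΣF_x = 0: −T_AC·cos56° + T_BC·cos34° = 0 → T_BC = 0.674509·T_AC.
ΣF_y = 0: T_AC·sin56° + T_BC·sin34° = 3400.
Substitute: T_AC·(0.829038 + 0.674509·0.559193) = 3400 → T_AC = 2818.73 ≈ 2819 N.
Then T_BC = 0.674509 × 2818.73 = 1901 N.

T_AC = 2819 N, T_BC = 1901 N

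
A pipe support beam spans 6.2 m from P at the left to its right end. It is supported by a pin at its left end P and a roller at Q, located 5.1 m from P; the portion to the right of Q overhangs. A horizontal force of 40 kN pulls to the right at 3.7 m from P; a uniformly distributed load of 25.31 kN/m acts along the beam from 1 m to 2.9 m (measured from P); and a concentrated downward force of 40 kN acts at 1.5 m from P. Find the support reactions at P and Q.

P_x = -40.00 kN, P_y = 57.94 kN, Q_y = 30.15 kN

Resultant of the distributed load: 25.31 × 1.9 = 48.089 kN at 1.95 m from P.
Taking moments about P: Q_y·5.1 − (25.31·1.9)·1.95 − 40·1.5 = 0 → Q_y = 153.77355/5.1 = 30.1517 ≈ 30.15 kN.
ΣF_y = 0: P_y + 30.1517 − 25.31·1.9 − 40 = 0 → P_y = 57.94 kN.
ΣF_x = 0: P_x + 40 = 0 → P_x = -40.00 kN.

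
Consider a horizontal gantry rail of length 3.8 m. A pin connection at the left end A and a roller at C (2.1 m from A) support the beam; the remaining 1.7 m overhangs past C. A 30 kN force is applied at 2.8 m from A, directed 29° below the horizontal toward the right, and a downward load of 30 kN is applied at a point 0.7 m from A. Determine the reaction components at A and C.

A_x = -26.24 kN, A_y = 15.15 kN, C_y = 29.39 kN

ΣM about A: C_y·2.1 − 30·sin29°·2.8 − 30·0.7 = 0 → C_y = 61.724/2.1 = 29.3924 ≈ 29.39 kN.
ΣF_y = 0: A_y + 29.3924 − 30·sin29° − 30 = 0 → A_y = 15.15 kN.
ΣF_x = 0: A_x + 30·cos29° = 0 → A_x = -26.24 kN.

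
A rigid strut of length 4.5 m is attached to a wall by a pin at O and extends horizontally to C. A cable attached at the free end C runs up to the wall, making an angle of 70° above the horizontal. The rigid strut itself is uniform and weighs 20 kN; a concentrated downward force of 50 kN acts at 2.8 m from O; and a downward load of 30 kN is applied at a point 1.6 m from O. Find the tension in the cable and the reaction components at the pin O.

T = 55.10 kN, O_x = 18.85 kN, O_y = 48.22 kN

ΣM about O: T·sin70°·4.5 − 20·2.25 − 50·2.8 − 30·1.6 = 0 → T = 233/(4.5·0.939693) = 55.1007 ≈ 55.10 kN.
ΣF_x = 0: O_x − T·cos70° = 0 → O_x = 55.1007 × 0.34202 = 18.85 kN.
ΣF_y = 0: O_y + T·sin70° − 20 − 50 − 30 = 0 → O_y = 100 − 55.1007 × 0.939693 = 48.22 kN.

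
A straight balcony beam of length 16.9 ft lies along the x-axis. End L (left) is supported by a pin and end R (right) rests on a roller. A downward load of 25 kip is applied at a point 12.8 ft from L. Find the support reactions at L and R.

Moments about L: R_y·16.9 − 25·12.8 = 0 → R_y = 320/16.9 = 18.9349 ≈ 18.93 kip.
ΣF_y = 0: L_y + 18.9349 − 25 = 0 → L_y = 6.065 kip.
ΣF_x = 0: no horizontal applied forces, so L_x = 0.

L_x = 0, L_y = 6.065 kip, R_y = 18.93 kip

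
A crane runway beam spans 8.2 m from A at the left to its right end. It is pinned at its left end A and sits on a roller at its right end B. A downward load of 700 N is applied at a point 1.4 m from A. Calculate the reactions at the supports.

Taking moments about A: B_y·8.2 − 700·1.4 = 0 → B_y = 980/8.2 = 119.512 ≈ 119.5 N.
ΣF_y = 0: A_y + 119.512 − 700 = 0 → A_y = 580.5 N.
ΣF_x = 0: no horizontal applied forces, so A_x = 0.

A_x = 0, A_y = 580.5 N, B_y = 119.5 N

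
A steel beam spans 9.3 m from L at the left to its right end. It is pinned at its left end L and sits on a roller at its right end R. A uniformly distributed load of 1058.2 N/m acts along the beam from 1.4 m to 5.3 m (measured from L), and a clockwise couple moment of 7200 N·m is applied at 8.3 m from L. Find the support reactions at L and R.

L_x = 0, L_y = 1866 N, R_y = 2261 N

Resultant of the distributed load: 1058.2 × 3.9 = 4126.98 N at 3.35 m from L.
Moments about L: R_y·9.3 − (1058.2·3.9)·3.35 − 7200 = 0 → R_y = 21025.383/9.3 = 2260.79 ≈ 2261 N.
ΣF_y = 0: L_y + 2260.79 − 1058.2·3.9 = 0 → L_y = 1866 N.
ΣF_x = 0: no horizontal applied forces, so L_x = 0.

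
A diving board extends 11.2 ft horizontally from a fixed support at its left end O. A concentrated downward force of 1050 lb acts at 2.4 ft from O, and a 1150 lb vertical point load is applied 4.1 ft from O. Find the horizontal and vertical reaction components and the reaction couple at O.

O_x = 0, O_y = 2200 lb, M_O = 7235 lb·ft

ΣF_x = 0: O_x = 0.
ΣF_y = 0: O_y − 1050 − 1150 = 0 → O_y = 2200 lb.
ΣM about O: M_O − 1050·2.4 − 1150·4.1 = 0 → M_O = 7235 lb·ft.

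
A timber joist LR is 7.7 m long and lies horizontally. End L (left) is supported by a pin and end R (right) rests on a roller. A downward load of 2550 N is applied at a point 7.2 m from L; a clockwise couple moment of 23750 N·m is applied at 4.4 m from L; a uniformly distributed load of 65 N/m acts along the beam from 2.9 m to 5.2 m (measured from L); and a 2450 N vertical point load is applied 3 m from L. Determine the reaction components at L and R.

Resultant of the distributed load: 65 × 2.3 = 149.5 N at 4.05 m from L.
Taking moments about L: R_y·7.7 − 2550·7.2 − 23750 − (65·2.3)·4.05 − 2450·3 = 0 → R_y = 50065.475/7.7 = 6502.01 ≈ 6502 N.
ΣF_y = 0: L_y + 6502.01 − 2550 − 65·2.3 − 2450 = 0 → L_y = -1353 N.
ΣF_x = 0: no horizontal applied forces, so L_x = 0.

L_x = 0, L_y = -1353 N, R_y = 6502 N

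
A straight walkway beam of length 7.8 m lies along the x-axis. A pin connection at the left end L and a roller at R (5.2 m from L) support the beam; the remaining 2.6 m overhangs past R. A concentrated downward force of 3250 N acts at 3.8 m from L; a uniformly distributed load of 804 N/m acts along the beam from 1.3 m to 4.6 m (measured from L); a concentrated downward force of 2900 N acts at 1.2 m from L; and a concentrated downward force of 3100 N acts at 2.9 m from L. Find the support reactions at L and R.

Resultant of the distributed load: 804 × 3.3 = 2653.2 N at 2.95 m from L.
Taking moments about L: R_y·5.2 − 3250·3.8 − (804·3.3)·2.95 − 2900·1.2 − 3100·2.9 = 0 → R_y = 32646.94/5.2 = 6278.26 ≈ 6278 N.
ΣF_y = 0: L_y + 6278.26 − 3250 − 804·3.3 − 2900 − 3100 = 0 → L_y = 5625 N.
ΣF_x = 0: no horizontal applied forces, so L_x = 0.

L_x = 0, L_y = 5625 N, R_y = 6278 N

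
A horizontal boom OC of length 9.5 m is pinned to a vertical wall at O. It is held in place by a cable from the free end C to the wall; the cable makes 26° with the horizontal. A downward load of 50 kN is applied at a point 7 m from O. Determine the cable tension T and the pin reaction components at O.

T = 84.04 kN, O_x = 75.54 kN, O_y = 13.16 kN

ΣM about O: T·sin26°·9.5 − 50·7 = 0 → T = 350/(9.5·0.438371) = 84.0432 ≈ 84.04 kN.
ΣF_x = 0: O_x − T·cos26° = 0 → O_x = 84.0432 × 0.898794 = 75.54 kN.
ΣF_y = 0: O_y + T·sin26° − 50 = 0 → O_y = 50 − 84.0432 × 0.438371 = 13.16 kN.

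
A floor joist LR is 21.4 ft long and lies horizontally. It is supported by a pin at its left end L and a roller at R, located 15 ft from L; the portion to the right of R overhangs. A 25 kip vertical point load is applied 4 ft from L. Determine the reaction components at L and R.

Taking moments about L: R_y·15 − 25·4 = 0 → R_y = 100/15 = 6.66667 ≈ 6.667 kip.
ΣF_y = 0: L_y + 6.66667 − 25 = 0 → L_y = 18.33 kip.
ΣF_x = 0: no horizontal applied forces, so L_x = 0.

L_x = 0, L_y = 18.33 kip, R_y = 6.667 kip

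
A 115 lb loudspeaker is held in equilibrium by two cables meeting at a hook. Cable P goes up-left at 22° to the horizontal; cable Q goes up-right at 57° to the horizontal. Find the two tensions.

T_P = 63.81 lb, T_Q = 108.6 lb

ΣF_x = 0: −T_P·cos22° + T_Q·cos57° = 0 → T_Q = 1.70238·T_P.
ΣF_y = 0: T_P·sin22° + T_Q·sin57° = 115.
Substitute: T_P·(0.374607 + 1.70238·0.838671) = 115 → T_P = 63.8058 ≈ 63.81 lb.
Then T_Q = 1.70238 × 63.8058 = 108.6 lb.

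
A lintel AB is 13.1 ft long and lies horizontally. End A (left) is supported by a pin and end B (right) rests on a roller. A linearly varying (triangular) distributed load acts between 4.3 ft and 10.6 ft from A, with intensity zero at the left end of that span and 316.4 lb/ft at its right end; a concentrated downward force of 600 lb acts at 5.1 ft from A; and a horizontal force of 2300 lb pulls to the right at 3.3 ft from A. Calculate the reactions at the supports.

Resultant of the triangular load: ½ × 316.4 × 6.3 = 996.66 lb, acting at 8.5 ft from A (one-third of the span from the peak).
Moments about A: B_y·13.1 − (½·316.4·6.3)·8.5 − 600·5.1 = 0 → B_y = 11531.61/13.1 = 880.276 ≈ 880.3 lb.
ΣF_y = 0: A_y + 880.276 − ½·316.4·6.3 − 600 = 0 → A_y = 716.4 lb.
ΣF_x = 0: A_x + 2300 = 0 → A_x = -2300 lb.

A_x = -2300 lb, A_y = 716.4 lb, B_y = 880.3 lb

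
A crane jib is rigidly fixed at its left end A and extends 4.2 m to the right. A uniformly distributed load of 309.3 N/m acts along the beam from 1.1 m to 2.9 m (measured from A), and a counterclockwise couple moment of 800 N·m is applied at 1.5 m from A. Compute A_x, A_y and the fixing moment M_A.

Resultant of the distributed load: 309.3 × 1.8 = 556.74 N at 2 m from A.
ΣF_x = 0: A_x = 0.
ΣF_y = 0: A_y − 309.3·1.8 = 0 → A_y = 556.7 N.
ΣM about A: M_A − (309.3·1.8)·2 + 800 = 0 → M_A = 313.5 N·m.

A_x = 0, A_y = 556.7 N, M_A = 313.5 N·m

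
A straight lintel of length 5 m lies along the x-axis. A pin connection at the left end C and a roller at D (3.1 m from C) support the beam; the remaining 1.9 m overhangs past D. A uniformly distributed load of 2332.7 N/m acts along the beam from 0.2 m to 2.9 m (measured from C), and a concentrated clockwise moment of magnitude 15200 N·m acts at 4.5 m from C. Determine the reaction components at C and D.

Resultant of the distributed load: 2332.7 × 2.7 = 6298.29 N at 1.55 m from C.
ΣM about C: D_y·3.1 − (2332.7·2.7)·1.55 − 15200 = 0 → D_y = 24962.3495/3.1 = 8052.37 ≈ 8052 N.
ΣF_y = 0: C_y + 8052.37 − 2332.7·2.7 = 0 → C_y = -1754 N.
ΣF_x = 0: no horizontal applied forces, so C_x = 0.

C_x = 0, C_y = -1754 N, D_y = 8052 N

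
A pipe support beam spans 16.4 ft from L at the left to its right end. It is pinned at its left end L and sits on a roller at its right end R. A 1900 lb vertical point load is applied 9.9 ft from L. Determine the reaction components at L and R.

Moments about L: R_y·16.4 − 1900·9.9 = 0 → R_y = 18810/16.4 = 1146.95 ≈ 1147 lb.
ΣF_y = 0: L_y + 1146.95 − 1900 = 0 → L_y = 753.0 lb.
ΣF_x = 0: no horizontal applied forces, so L_x = 0.

L_x = 0, L_y = 753.0 lb, R_y = 1147 lb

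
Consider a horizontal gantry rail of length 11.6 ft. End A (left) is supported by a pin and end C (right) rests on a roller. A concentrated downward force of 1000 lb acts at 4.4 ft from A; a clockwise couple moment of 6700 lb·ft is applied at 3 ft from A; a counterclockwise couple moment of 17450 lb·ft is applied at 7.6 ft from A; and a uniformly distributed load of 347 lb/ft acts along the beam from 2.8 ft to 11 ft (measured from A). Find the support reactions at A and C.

Resultant of the distributed load: 347 × 8.2 = 2845.4 lb at 6.9 ft from A.
Taking moments about A: C_y·11.6 − 1000·4.4 − 6700 + 17450 − (347·8.2)·6.9 = 0 → C_y = 13283.26/11.6 = 1145.11 ≈ 1145 lb.
ΣF_y = 0: A_y + 1145.11 − 1000 − 347·8.2 = 0 → A_y = 2700 lb.
ΣF_x = 0: no horizontal applied forces, so A_x = 0.

A_x = 0, A_y = 2700 lb, C_y = 1145 lb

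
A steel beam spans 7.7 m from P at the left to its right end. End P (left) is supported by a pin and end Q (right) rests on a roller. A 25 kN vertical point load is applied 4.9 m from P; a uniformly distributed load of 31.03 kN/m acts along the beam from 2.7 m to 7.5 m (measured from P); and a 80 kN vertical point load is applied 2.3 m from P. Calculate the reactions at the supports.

P_x = 0, P_y = 115.5 kN, Q_y = 138.5 kN

Resultant of the distributed load: 31.03 × 4.8 = 148.944 kN at 5.1 m from P.
Taking moments about P: Q_y·7.7 − 25·4.9 − (31.03·4.8)·5.1 − 80·2.3 = 0 → Q_y = 1066.1144/7.7 = 138.456 ≈ 138.5 kN.
ΣF_y = 0: P_y + 138.456 − 25 − 31.03·4.8 − 80 = 0 → P_y = 115.5 kN.
ΣF_x = 0: no horizontal applied forces, so P_x = 0.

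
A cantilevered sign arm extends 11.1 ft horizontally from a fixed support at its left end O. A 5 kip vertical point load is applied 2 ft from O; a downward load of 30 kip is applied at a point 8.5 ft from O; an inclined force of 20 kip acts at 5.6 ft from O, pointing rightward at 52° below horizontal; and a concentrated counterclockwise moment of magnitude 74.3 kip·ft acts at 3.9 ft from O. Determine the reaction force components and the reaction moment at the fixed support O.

ΣF_x = 0: O_x + 20·cos52° = 0 → O_x = -12.31 kip.
ΣF_y = 0: O_y − 5 − 30 − 20·sin52° = 0 → O_y = 50.76 kip.
ΣM about O: M_O − 5·2 − 30·8.5 − 20·sin52°·5.6 + 74.3 = 0 → M_O = 279.0 kip·ft.

O_x = -12.31 kip, O_y = 50.76 kip, M_O = 279.0 kip·ft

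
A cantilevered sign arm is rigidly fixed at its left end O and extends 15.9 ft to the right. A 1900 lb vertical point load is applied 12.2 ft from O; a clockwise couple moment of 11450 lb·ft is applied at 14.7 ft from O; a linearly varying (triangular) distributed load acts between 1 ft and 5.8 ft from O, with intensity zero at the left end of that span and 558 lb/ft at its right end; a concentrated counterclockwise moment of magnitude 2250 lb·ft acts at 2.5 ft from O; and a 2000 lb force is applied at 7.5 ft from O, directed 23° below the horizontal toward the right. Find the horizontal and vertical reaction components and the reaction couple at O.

Resultant of the triangular load: ½ × 558 × 4.8 = 1339.2 lb, acting at 4.2 ft from O (one-third of the span from the peak).
ΣF_x = 0: O_x + 2000·cos23° = 0 → O_x = -1841 lb.
ΣF_y = 0: O_y − 1900 − ½·558·4.8 − 2000·sin23° = 0 → O_y = 4021 lb.
ΣM about O: M_O − 1900·12.2 − 11450 − (½·558·4.8)·4.2 + 2250 − 2000·sin23°·7.5 = 0 → M_O = 43870 lb·ft.

O_x = -1841 lb, O_y = 4021 lb, M_O = 43870 lb·ft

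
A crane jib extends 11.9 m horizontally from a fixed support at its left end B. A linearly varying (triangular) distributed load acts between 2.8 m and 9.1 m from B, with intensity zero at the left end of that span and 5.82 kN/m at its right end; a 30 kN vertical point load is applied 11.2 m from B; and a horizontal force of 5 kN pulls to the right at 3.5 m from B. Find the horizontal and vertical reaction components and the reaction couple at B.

Resultant of the triangular load: ½ × 5.82 × 6.3 = 18.333 kN, acting at 7 m from B (one-third of the span from the peak).
ΣF_x = 0: B_x + 5 = 0 → B_x = -5.000 kN.
ΣF_y = 0: B_y − ½·5.82·6.3 − 30 = 0 → B_y = 48.33 kN.
ΣM about B: M_B − (½·5.82·6.3)·7 − 30·11.2 = 0 → M_B = 464.3 kN·m.

B_x = -5.000 kN, B_y = 48.33 kN, M_B = 464.3 kN·m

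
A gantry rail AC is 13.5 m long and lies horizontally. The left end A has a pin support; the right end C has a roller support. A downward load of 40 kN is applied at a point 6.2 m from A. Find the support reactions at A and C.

ΣM about A: C_y·13.5 − 40·6.2 = 0 → C_y = 248/13.5 = 18.3704 ≈ 18.37 kN.
ΣF_y = 0: A_y + 18.3704 − 40 = 0 → A_y = 21.63 kN.
ΣF_x = 0: no horizontal applied forces, so A_x = 0.

A_x = 0, A_y = 21.63 kN, C_y = 18.37 kN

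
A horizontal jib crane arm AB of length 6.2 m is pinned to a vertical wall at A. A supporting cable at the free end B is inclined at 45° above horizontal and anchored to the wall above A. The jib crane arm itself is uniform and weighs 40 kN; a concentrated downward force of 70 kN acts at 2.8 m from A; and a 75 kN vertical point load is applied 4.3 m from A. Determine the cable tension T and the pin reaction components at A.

T = 146.6 kN, A_x = 103.6 kN, A_y = 81.37 kN

ΣM about A: T·sin45°·6.2 − 40·3.1 − 70·2.8 − 75·4.3 = 0 → T = 642.5/(6.2·0.707107) = 146.554 ≈ 146.6 kN.
ΣF_x = 0: A_x − T·cos45° = 0 → A_x = 146.554 × 0.707107 = 103.6 kN.
ΣF_y = 0: A_y + T·sin45° − 40 − 70 − 75 = 0 → A_y = 185 − 146.554 × 0.707107 = 81.37 kN.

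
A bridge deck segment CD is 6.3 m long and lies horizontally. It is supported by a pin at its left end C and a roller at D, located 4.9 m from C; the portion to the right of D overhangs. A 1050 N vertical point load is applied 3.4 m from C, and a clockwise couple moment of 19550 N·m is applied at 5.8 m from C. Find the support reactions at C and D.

Taking moments about C: D_y·4.9 − 1050·3.4 − 19550 = 0 → D_y = 23120/4.9 = 4718.37 ≈ 4718 N.
ΣF_y = 0: C_y + 4718.37 − 1050 = 0 → C_y = -3668 N.
ΣF_x = 0: no horizontal applied forces, so C_x = 0.

C_x = 0, C_y = -3668 N, D_y = 4718 N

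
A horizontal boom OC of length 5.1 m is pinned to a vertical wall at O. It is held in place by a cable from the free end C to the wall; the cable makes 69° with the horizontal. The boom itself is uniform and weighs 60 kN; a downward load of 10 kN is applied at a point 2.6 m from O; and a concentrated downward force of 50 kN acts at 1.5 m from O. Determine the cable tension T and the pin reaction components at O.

ΣM about O: T·sin69°·5.1 − 60·2.55 − 10·2.6 − 50·1.5 = 0 → T = 254/(5.1·0.93358) = 53.3472 ≈ 53.35 kN.
ΣF_x = 0: O_x − T·cos69° = 0 → O_x = 53.3472 × 0.358368 = 19.12 kN.
ΣF_y = 0: O_y + T·sin69° − 60 − 10 − 50 = 0 → O_y = 120 − 53.3472 × 0.93358 = 70.20 kN.

T = 53.35 kN, O_x = 19.12 kN, O_y = 70.20 kN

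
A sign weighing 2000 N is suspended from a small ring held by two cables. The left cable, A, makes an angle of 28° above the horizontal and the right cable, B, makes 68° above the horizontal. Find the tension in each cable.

ΣF_x = 0: −T_A·cos28° + T_B·cos68° = 0 → T_B = 2.357·T_A.
ΣF_y = 0: T_A·sin28° + T_B·sin68° = 2000.
Substitute: T_A·(0.469472 + 2.357·0.927184) = 2000 → T_A = 753.34 ≈ 753.3 N.
Then T_B = 2.357 × 753.34 = 1776 N.

T_A = 753.3 N, T_B = 1776 N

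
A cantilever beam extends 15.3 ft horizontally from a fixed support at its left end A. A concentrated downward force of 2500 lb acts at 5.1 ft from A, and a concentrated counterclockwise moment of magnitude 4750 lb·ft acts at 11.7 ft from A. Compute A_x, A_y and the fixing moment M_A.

ΣF_x = 0: A_x = 0.
ΣF_y = 0: A_y − 2500 = 0 → A_y = 2500 lb.
ΣM about A: M_A − 2500·5.1 + 4750 = 0 → M_A = 8000 lb·ft.

A_x = 0, A_y = 2500 lb, M_A = 8000 lb·ft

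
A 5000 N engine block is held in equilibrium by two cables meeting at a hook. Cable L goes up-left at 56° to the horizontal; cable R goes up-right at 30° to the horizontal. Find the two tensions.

ΣF_x = 0: −T_L·cos56° + T_R·cos30° = 0 → T_R = 0.6457·T_L.
ΣF_y = 0: T_L·sin56° + T_R·sin30° = 5000.
Substitute: T_L·(0.829038 + 0.6457·0.5) = 5000 → T_L = 4340.7 ≈ 4341 N.
Then T_R = 0.6457 × 4340.7 = 2803 N.

T_L = 4341 N, T_R = 2803 N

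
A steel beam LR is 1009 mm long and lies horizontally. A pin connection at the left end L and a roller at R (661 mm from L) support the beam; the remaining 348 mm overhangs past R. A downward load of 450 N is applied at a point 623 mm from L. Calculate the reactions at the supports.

L_x = 0, L_y = 25.87 N, R_y = 424.1 N

Taking moments about L: R_y·661 − 450·623 = 0 → R_y = 280350/661 = 424.13 ≈ 424.1 N.
ΣF_y = 0: L_y + 424.13 − 450 = 0 → L_y = 25.87 N.
ΣF_x = 0: no horizontal applied forces, so L_x = 0.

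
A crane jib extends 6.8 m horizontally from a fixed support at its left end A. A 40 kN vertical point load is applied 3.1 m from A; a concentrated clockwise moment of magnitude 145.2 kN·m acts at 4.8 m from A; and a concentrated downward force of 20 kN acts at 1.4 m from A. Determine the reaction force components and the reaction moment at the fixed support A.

A_x = 0, A_y = 60.00 kN, M_A = 297.2 kN·m

ΣF_x = 0: A_x = 0.
ΣF_y = 0: A_y − 40 − 20 = 0 → A_y = 60.00 kN.
ΣM about A: M_A − 40·3.1 − 145.2 − 20·1.4 = 0 → M_A = 297.2 kN·m.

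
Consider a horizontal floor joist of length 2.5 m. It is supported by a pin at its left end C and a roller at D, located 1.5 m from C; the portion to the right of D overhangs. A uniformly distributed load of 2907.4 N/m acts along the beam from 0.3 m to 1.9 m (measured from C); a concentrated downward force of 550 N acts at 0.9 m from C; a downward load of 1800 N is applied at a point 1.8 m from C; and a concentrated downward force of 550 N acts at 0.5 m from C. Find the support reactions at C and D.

C_x = 0, C_y = 1467 N, D_y = 6085 N

Resultant of the distributed load: 2907.4 × 1.6 = 4651.84 N at 1.1 m from C.
ΣM about C: D_y·1.5 − (2907.4·1.6)·1.1 − 550·0.9 − 1800·1.8 − 550·0.5 = 0 → D_y = 9127.024/1.5 = 6084.68 ≈ 6085 N.
ΣF_y = 0: C_y + 6084.68 − 2907.4·1.6 − 550 − 1800 − 550 = 0 → C_y = 1467 N.
ΣF_x = 0: no horizontal applied forces, so C_x = 0.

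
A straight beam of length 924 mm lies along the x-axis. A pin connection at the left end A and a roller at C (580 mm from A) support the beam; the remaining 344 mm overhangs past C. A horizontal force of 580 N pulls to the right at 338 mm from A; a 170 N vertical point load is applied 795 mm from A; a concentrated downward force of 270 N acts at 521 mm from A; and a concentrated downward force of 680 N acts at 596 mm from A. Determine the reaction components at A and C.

ΣM about A: C_y·580 − 170·795 − 270·521 − 680·596 = 0 → C_y = 681100/580 = 1174.31 ≈ 1174 N.
ΣF_y = 0: A_y + 1174.31 − 170 − 270 − 680 = 0 → A_y = -54.31 N.
ΣF_x = 0: A_x + 580 = 0 → A_x = -580.0 N.

A_x = -580.0 N, A_y = -54.31 N, C_y = 1174 N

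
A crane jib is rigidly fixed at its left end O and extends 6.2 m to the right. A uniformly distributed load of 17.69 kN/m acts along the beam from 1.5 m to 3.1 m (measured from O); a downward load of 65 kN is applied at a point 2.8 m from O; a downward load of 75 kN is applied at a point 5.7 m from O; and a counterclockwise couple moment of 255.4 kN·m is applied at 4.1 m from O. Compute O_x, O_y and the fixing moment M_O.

Resultant of the distributed load: 17.69 × 1.6 = 28.304 kN at 2.3 m from O.
ΣF_x = 0: O_x = 0.
ΣF_y = 0: O_y − 17.69·1.6 − 65 − 75 = 0 → O_y = 168.3 kN.
ΣM about O: M_O − (17.69·1.6)·2.3 − 65·2.8 − 75·5.7 + 255.4 = 0 → M_O = 419.2 kN·m.

O_x = 0, O_y = 168.3 kN, M_O = 419.2 kN·m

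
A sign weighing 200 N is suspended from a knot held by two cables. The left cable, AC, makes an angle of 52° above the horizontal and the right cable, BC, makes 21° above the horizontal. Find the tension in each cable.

T_AC = 195.2 N, T_BC = 128.8 N

ΣF_x = 0: −T_AC·cos52° + T_BC·cos21° = 0 → T_BC = 0.659463·T_AC.
ΣF_y = 0: T_AC·sin52° + T_BC·sin21° = 200.
Substitute: T_AC·(0.788011 + 0.659463·0.358368) = 200 → T_AC = 195.247 ≈ 195.2 N.
Then T_BC = 0.659463 × 195.247 = 128.8 N.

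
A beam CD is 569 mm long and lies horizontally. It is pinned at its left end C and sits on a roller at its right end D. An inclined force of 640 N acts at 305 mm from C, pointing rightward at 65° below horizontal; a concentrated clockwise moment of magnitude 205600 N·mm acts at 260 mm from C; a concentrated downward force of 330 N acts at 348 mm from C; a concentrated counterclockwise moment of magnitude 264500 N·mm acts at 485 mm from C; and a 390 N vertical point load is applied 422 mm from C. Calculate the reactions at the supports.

Moments about C: D_y·569 − 640·sin65°·305 − 205600 − 330·348 + 264500 − 390·422 = 0 → D_y = 397431/569 = 698.473 ≈ 698.5 N.
ΣF_y = 0: C_y + 698.473 − 640·sin65° − 330 − 390 = 0 → C_y = 601.6 N.
ΣF_x = 0: C_x + 640·cos65° = 0 → C_x = -270.5 N.

C_x = -270.5 N, C_y = 601.6 N, D_y = 698.5 N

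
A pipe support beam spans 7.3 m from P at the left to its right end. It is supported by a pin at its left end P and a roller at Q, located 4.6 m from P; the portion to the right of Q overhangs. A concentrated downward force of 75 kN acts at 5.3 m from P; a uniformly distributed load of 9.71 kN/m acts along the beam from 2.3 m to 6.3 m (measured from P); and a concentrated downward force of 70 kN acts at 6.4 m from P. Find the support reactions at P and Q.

Resultant of the distributed load: 9.71 × 4 = 38.84 kN at 4.3 m from P.
ΣM about P: Q_y·4.6 − 75·5.3 − (9.71·4)·4.3 − 70·6.4 = 0 → Q_y = 1012.512/4.6 = 220.111 ≈ 220.1 kN.
ΣF_y = 0: P_y + 220.111 − 75 − 9.71·4 − 70 = 0 → P_y = -36.27 kN.
ΣF_x = 0: no horizontal applied forces, so P_x = 0.

P_x = 0, P_y = -36.27 kN, Q_y = 220.1 kN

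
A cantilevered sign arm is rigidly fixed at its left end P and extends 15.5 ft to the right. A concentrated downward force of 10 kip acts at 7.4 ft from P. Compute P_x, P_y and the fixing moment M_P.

ΣF_x = 0: P_x = 0.
ΣF_y = 0: P_y − 10 = 0 → P_y = 10.00 kip.
ΣM about P: M_P − 10·7.4 = 0 → M_P = 74.00 kip·ft.

P_x = 0, P_y = 10.00 kip, M_P = 74.00 kip·ft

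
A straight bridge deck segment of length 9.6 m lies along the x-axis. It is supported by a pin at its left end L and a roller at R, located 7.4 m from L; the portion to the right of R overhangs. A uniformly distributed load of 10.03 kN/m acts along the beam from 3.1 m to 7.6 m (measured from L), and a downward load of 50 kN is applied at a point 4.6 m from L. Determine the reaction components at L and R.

Resultant of the distributed load: 10.03 × 4.5 = 45.135 kN at 5.35 m from L.
Moments about L: R_y·7.4 − (10.03·4.5)·5.35 − 50·4.6 = 0 → R_y = 471.47225/7.4 = 63.7125 ≈ 63.71 kN.
ΣF_y = 0: L_y + 63.7125 − 10.03·4.5 − 50 = 0 → L_y = 31.42 kN.
ΣF_x = 0: no horizontal applied forces, so L_x = 0.

L_x = 0, L_y = 31.42 kN, R_y = 63.71 kN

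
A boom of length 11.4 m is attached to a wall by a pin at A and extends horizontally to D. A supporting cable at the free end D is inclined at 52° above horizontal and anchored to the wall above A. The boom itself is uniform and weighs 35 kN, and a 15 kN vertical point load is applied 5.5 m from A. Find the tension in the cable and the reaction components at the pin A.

T = 31.39 kN, A_x = 19.33 kN, A_y = 25.26 kN

ΣM about A: T·sin52°·11.4 − 35·5.7 − 15·5.5 = 0 → T = 282/(11.4·0.788011) = 31.3915 ≈ 31.39 kN.
ΣF_x = 0: A_x − T·cos52° = 0 → A_x = 31.3915 × 0.615661 = 19.33 kN.
ΣF_y = 0: A_y + T·sin52° − 35 − 15 = 0 → A_y = 50 − 31.3915 × 0.788011 = 25.26 kN.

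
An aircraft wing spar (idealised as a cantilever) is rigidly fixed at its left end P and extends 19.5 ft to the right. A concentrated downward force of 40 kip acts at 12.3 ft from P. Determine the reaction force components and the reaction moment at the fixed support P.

P_x = 0, P_y = 40.00 kip, M_P = 492.0 kip·ft

ΣF_x = 0: P_x = 0.
ΣF_y = 0: P_y − 40 = 0 → P_y = 40.00 kip.
ΣM about P: M_P − 40·12.3 = 0 → M_P = 492.0 kip·ft.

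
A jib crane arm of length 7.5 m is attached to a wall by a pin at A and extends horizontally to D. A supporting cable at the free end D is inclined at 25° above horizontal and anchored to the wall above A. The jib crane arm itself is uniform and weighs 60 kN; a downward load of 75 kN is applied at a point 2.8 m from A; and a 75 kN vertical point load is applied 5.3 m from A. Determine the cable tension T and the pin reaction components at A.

ΣM about A: T·sin25°·7.5 − 60·3.75 − 75·2.8 − 75·5.3 = 0 → T = 832.5/(7.5·0.422618) = 262.649 ≈ 262.6 kN.
ΣF_x = 0: A_x − T·cos25° = 0 → A_x = 262.649 × 0.906308 = 238.0 kN.
ΣF_y = 0: A_y + T·sin25° − 60 − 75 − 75 = 0 → A_y = 210 − 262.649 × 0.422618 = 99.00 kN.

T = 262.6 kN, A_x = 238.0 kN, A_y = 99.00 kN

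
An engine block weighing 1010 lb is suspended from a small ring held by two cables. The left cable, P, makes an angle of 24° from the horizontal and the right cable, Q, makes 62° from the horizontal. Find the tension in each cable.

T_P = 475.3 lb, T_Q = 924.9 lb

ΣF_x = 0: −T_P·cos24° + T_Q·cos62° = 0 → T_Q = 1.9459·T_P.
ΣF_y = 0: T_P·sin24° + T_Q·sin62° = 1010.
Substitute: T_P·(0.406737 + 1.9459·0.882948) = 1010 → T_P = 475.324 ≈ 475.3 lb.
Then T_Q = 1.9459 × 475.324 = 924.9 lb.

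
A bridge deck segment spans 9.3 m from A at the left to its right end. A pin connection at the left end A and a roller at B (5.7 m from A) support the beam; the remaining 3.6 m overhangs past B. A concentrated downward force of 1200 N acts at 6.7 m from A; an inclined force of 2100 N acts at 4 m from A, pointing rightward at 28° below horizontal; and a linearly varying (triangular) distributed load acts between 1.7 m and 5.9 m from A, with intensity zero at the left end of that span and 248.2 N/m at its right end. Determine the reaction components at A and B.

A_x = -1854 N, A_y = 193.2 N, B_y = 2514 N

Resultant of the triangular load: ½ × 248.2 × 4.2 = 521.22 N, acting at 4.5 m from A (one-third of the span from the peak).
ΣM about A: B_y·5.7 − 1200·6.7 − 2100·sin28°·4 − (½·248.2·4.2)·4.5 = 0 → B_y = 14329.1/5.7 = 2513.88 ≈ 2514 N.
ΣF_y = 0: A_y + 2513.88 − 1200 − 2100·sin28° − ½·248.2·4.2 = 0 → A_y = 193.2 N.
ΣF_x = 0: A_x + 2100·cos28° = 0 → A_x = -1854 N.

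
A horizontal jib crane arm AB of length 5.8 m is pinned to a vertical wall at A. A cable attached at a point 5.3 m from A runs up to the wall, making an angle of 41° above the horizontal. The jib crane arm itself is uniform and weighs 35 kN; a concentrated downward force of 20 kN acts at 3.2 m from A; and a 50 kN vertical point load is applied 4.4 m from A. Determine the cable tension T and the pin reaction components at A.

T = 110.9 kN, A_x = 83.67 kN, A_y = 32.26 kN

ΣM about A: T·sin41°·5.3 − 35·2.9 − 20·3.2 − 50·4.4 = 0 → T = 385.5/(5.3·0.656059) = 110.868 ≈ 110.9 kN.
ΣF_x = 0: A_x − T·cos41° = 0 → A_x = 110.868 × 0.75471 = 83.67 kN.
ΣF_y = 0: A_y + T·sin41° − 35 − 20 − 50 = 0 → A_y = 105 − 110.868 × 0.656059 = 32.26 kN.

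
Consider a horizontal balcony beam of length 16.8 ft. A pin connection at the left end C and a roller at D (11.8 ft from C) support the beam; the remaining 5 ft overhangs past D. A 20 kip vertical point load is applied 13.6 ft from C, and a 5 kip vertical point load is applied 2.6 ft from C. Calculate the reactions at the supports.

C_x = 0, C_y = 0.8475 kip, D_y = 24.15 kip

Taking moments about C: D_y·11.8 − 20·13.6 − 5·2.6 = 0 → D_y = 285/11.8 = 24.1525 ≈ 24.15 kip.
ΣF_y = 0: C_y + 24.1525 − 20 − 5 = 0 → C_y = 0.8475 kip.
ΣF_x = 0: no horizontal applied forces, so C_x = 0.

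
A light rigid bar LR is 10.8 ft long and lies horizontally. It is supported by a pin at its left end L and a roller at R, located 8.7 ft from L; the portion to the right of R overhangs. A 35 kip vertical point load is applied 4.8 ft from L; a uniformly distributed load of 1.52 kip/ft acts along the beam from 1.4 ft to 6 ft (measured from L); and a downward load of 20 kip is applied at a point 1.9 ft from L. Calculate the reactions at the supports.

Resultant of the distributed load: 1.52 × 4.6 = 6.992 kip at 3.7 ft from L.
Moments about L: R_y·8.7 − 35·4.8 − (1.52·4.6)·3.7 − 20·1.9 = 0 → R_y = 231.8704/8.7 = 26.6518 ≈ 26.65 kip.
ΣF_y = 0: L_y + 26.6518 − 35 − 1.52·4.6 − 20 = 0 → L_y = 35.34 kip.
ΣF_x = 0: no horizontal applied forces, so L_x = 0.

L_x = 0, L_y = 35.34 kip, R_y = 26.65 kip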